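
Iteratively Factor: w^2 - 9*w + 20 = (w - 5)*(w - 4)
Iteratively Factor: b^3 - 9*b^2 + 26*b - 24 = (b - 3)*(b^2 - 6*b + 8) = (b - 4)*(b - 3)*(b - 2)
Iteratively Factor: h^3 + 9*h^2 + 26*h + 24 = (h + 3)*(h^2 + 6*h + 8) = (h + 3)*(h + 4)*(h + 2)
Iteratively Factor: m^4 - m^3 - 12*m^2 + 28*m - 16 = (m - 2)*(m^3 + m^2 - 10*m + 8) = (m - 2)^2*(m^2 + 3*m - 4) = (m - 2)^2*(m - 1)*(m + 4)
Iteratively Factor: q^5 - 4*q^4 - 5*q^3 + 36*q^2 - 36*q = (q - 2)*(q^4 - 2*q^3 - 9*q^2 + 18*q) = q*(q - 2)*(q^3 - 2*q^2 - 9*q + 18) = q*(q - 2)*(q + 3)*(q^2 - 5*q + 6) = q*(q - 3)*(q - 2)*(q + 3)*(q - 2)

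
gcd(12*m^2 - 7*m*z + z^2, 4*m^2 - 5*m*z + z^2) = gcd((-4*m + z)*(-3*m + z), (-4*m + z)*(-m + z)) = -4*m + z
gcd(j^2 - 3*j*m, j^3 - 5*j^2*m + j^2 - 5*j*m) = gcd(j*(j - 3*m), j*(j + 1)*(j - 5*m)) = j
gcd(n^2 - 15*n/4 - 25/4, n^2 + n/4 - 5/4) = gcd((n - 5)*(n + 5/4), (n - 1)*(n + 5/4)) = n + 5/4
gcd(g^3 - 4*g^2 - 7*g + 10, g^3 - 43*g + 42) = g - 1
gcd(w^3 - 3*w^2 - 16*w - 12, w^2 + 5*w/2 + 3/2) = w + 1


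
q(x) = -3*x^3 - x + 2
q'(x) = -9*x^2 - 1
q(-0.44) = 2.70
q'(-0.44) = -2.74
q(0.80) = -0.34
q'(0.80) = -6.76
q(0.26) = 1.69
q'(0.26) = -1.61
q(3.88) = -177.11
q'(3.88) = -136.49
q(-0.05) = 2.05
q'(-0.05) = -1.02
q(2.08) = -27.08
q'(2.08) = -39.94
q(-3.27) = 110.17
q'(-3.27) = -97.24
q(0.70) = 0.27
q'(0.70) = -5.41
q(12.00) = -5194.00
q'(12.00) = -1297.00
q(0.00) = 2.00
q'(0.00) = -1.00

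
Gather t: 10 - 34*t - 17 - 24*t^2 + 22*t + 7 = -24*t^2 - 12*t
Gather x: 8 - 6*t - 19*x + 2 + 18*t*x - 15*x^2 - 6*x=-6*t - 15*x^2 + x*(18*t - 25) + 10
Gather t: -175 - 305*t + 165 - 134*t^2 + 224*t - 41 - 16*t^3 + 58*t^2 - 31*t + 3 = -16*t^3 - 76*t^2 - 112*t - 48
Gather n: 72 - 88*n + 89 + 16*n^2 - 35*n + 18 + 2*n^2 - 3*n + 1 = 18*n^2 - 126*n + 180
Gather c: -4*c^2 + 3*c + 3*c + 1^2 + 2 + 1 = -4*c^2 + 6*c + 4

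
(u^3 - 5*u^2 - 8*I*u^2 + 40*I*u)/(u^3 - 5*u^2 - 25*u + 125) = u*(u - 8*I)/(u^2 - 25)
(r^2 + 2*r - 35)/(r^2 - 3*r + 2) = (r^2 + 2*r - 35)/(r^2 - 3*r + 2)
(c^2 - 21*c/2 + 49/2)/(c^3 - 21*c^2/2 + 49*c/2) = 1/c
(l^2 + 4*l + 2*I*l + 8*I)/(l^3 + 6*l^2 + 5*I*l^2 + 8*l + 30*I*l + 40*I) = (l + 2*I)/(l^2 + l*(2 + 5*I) + 10*I)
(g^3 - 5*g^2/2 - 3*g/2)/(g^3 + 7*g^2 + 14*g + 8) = g*(2*g^2 - 5*g - 3)/(2*(g^3 + 7*g^2 + 14*g + 8))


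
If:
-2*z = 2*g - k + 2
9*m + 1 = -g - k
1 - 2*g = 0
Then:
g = 1/2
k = 2*z + 3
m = -2*z/9 - 1/2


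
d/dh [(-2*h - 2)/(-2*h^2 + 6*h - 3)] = 2*(-2*h^2 - 4*h + 9)/(4*h^4 - 24*h^3 + 48*h^2 - 36*h + 9)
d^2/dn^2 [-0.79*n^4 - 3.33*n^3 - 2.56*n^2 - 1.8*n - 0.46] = -9.48*n^2 - 19.98*n - 5.12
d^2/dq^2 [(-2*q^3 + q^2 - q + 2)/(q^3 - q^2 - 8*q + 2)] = 2*(-q^6 - 51*q^5 + 63*q^4 - 179*q^3 + 72*q^2 + 6*q + 120)/(q^9 - 3*q^8 - 21*q^7 + 53*q^6 + 156*q^5 - 282*q^4 - 404*q^3 + 372*q^2 - 96*q + 8)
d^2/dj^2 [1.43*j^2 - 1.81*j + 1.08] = 2.86000000000000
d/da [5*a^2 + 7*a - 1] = 10*a + 7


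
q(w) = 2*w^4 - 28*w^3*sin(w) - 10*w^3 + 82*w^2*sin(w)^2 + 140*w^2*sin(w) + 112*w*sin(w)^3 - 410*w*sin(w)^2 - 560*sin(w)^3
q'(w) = -28*w^3*cos(w) + 8*w^3 + 164*w^2*sin(w)*cos(w) - 84*w^2*sin(w) + 140*w^2*cos(w) - 30*w^2 + 336*w*sin(w)^2*cos(w) + 164*w*sin(w)^2 - 820*w*sin(w)*cos(w) + 280*w*sin(w) + 112*sin(w)^3 - 1680*sin(w)^2*cos(w) - 410*sin(w)^2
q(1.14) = -506.04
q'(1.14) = -598.75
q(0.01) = -0.00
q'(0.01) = -0.25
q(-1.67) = 1184.34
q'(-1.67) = 138.20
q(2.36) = -136.24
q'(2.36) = 632.80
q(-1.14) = 804.94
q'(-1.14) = -1292.04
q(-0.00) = 0.00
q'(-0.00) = 0.00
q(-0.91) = 501.34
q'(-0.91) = -1281.43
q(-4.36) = 8308.50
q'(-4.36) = -7707.59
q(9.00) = 2625.99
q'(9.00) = 7666.25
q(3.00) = -47.30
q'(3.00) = -388.43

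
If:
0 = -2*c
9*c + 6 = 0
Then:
No Solution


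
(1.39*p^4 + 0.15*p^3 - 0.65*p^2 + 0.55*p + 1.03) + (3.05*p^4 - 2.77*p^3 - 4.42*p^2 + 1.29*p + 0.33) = 4.44*p^4 - 2.62*p^3 - 5.07*p^2 + 1.84*p + 1.36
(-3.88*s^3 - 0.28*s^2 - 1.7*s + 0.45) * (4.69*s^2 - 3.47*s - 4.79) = -18.1972*s^5 + 12.1504*s^4 + 11.5838*s^3 + 9.3507*s^2 + 6.5815*s - 2.1555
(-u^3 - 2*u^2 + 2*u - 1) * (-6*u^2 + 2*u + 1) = 6*u^5 + 10*u^4 - 17*u^3 + 8*u^2 - 1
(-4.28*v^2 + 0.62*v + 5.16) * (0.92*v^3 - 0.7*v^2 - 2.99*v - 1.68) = -3.9376*v^5 + 3.5664*v^4 + 17.1104*v^3 + 1.7246*v^2 - 16.47*v - 8.6688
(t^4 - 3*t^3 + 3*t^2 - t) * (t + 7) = t^5 + 4*t^4 - 18*t^3 + 20*t^2 - 7*t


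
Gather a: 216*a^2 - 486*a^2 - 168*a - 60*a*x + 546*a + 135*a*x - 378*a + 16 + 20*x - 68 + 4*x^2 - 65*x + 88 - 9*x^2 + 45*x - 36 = -270*a^2 + 75*a*x - 5*x^2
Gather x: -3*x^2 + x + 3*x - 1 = -3*x^2 + 4*x - 1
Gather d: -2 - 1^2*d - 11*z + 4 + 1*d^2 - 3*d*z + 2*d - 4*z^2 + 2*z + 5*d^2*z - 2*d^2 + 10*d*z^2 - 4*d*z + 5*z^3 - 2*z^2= d^2*(5*z - 1) + d*(10*z^2 - 7*z + 1) + 5*z^3 - 6*z^2 - 9*z + 2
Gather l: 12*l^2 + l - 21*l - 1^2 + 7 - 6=12*l^2 - 20*l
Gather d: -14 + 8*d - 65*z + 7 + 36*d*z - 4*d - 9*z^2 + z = d*(36*z + 4) - 9*z^2 - 64*z - 7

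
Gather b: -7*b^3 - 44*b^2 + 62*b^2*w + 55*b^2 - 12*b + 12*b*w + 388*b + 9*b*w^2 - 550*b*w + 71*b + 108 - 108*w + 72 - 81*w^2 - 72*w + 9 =-7*b^3 + b^2*(62*w + 11) + b*(9*w^2 - 538*w + 447) - 81*w^2 - 180*w + 189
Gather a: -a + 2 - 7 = -a - 5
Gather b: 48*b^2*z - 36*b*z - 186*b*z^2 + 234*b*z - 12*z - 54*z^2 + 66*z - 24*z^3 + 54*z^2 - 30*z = 48*b^2*z + b*(-186*z^2 + 198*z) - 24*z^3 + 24*z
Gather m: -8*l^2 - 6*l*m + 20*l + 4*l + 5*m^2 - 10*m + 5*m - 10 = -8*l^2 + 24*l + 5*m^2 + m*(-6*l - 5) - 10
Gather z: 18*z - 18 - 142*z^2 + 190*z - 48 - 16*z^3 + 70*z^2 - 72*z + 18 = -16*z^3 - 72*z^2 + 136*z - 48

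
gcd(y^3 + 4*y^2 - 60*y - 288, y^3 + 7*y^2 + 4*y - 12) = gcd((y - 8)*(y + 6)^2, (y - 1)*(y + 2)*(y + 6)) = y + 6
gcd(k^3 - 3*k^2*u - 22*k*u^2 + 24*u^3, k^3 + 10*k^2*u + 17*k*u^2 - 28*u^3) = -k^2 - 3*k*u + 4*u^2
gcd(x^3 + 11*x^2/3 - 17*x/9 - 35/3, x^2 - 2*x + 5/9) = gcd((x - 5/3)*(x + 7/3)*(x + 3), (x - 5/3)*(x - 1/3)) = x - 5/3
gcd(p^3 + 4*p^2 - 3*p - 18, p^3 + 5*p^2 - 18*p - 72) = p + 3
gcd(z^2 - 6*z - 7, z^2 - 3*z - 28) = z - 7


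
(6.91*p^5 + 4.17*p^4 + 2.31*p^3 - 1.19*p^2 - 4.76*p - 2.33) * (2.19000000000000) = 15.1329*p^5 + 9.1323*p^4 + 5.0589*p^3 - 2.6061*p^2 - 10.4244*p - 5.1027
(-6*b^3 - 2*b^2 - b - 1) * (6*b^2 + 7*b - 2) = -36*b^5 - 54*b^4 - 8*b^3 - 9*b^2 - 5*b + 2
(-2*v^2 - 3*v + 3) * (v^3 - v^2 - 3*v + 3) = -2*v^5 - v^4 + 12*v^3 - 18*v + 9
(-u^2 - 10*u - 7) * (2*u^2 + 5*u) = -2*u^4 - 25*u^3 - 64*u^2 - 35*u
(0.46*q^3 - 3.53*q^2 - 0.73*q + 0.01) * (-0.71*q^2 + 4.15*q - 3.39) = -0.3266*q^5 + 4.4153*q^4 - 15.6906*q^3 + 8.9301*q^2 + 2.5162*q - 0.0339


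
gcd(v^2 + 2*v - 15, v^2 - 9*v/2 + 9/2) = v - 3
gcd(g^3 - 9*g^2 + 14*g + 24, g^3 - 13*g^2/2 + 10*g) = g - 4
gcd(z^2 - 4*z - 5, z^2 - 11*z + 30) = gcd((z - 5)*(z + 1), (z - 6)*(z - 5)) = z - 5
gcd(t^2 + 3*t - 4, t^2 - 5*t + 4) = t - 1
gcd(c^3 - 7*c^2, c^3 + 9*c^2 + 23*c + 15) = 1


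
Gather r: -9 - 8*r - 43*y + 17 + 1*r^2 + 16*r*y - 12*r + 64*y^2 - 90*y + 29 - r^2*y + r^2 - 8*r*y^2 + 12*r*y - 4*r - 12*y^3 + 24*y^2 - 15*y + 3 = r^2*(2 - y) + r*(-8*y^2 + 28*y - 24) - 12*y^3 + 88*y^2 - 148*y + 40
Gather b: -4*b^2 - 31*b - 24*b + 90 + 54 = -4*b^2 - 55*b + 144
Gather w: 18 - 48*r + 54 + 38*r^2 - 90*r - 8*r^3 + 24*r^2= -8*r^3 + 62*r^2 - 138*r + 72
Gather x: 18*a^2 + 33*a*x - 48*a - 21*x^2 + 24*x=18*a^2 - 48*a - 21*x^2 + x*(33*a + 24)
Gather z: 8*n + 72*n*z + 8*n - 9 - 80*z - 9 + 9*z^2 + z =16*n + 9*z^2 + z*(72*n - 79) - 18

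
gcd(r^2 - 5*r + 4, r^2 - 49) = 1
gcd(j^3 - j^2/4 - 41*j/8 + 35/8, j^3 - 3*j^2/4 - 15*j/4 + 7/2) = j^2 - 11*j/4 + 7/4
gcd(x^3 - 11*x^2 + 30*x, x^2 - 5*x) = x^2 - 5*x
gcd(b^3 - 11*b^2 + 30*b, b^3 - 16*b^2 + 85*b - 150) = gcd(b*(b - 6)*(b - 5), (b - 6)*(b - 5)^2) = b^2 - 11*b + 30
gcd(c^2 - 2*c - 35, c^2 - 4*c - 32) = 1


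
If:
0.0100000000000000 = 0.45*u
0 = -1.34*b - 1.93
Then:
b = -1.44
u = 0.02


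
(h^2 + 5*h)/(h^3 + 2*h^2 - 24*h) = (h + 5)/(h^2 + 2*h - 24)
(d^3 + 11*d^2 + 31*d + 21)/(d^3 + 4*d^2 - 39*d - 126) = (d + 1)/(d - 6)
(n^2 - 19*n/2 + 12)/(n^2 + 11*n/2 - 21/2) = (n - 8)/(n + 7)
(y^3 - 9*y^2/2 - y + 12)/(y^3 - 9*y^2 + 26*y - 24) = (y + 3/2)/(y - 3)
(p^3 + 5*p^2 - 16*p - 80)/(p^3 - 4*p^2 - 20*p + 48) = (p^2 + p - 20)/(p^2 - 8*p + 12)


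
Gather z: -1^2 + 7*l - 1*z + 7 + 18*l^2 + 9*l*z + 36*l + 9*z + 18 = 18*l^2 + 43*l + z*(9*l + 8) + 24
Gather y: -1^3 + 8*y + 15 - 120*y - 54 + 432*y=320*y - 40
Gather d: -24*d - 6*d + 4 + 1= 5 - 30*d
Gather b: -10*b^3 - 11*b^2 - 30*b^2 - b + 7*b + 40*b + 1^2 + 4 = -10*b^3 - 41*b^2 + 46*b + 5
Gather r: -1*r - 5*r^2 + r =-5*r^2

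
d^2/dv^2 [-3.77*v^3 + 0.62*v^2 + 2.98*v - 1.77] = 1.24 - 22.62*v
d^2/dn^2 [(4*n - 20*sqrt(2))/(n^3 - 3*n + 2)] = 24*(3*(n - 5*sqrt(2))*(n^2 - 1)^2 + (-n^2 - n*(n - 5*sqrt(2)) + 1)*(n^3 - 3*n + 2))/(n^3 - 3*n + 2)^3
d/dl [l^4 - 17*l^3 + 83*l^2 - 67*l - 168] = 4*l^3 - 51*l^2 + 166*l - 67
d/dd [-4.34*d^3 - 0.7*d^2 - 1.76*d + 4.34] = -13.02*d^2 - 1.4*d - 1.76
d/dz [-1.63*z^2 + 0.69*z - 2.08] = 0.69 - 3.26*z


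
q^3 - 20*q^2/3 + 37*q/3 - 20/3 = (q - 4)*(q - 5/3)*(q - 1)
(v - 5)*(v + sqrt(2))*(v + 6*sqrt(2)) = v^3 - 5*v^2 + 7*sqrt(2)*v^2 - 35*sqrt(2)*v + 12*v - 60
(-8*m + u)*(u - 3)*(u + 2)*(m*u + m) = -8*m^2*u^3 + 56*m^2*u + 48*m^2 + m*u^4 - 7*m*u^2 - 6*m*u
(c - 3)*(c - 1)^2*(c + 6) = c^4 + c^3 - 23*c^2 + 39*c - 18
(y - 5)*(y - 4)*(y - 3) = y^3 - 12*y^2 + 47*y - 60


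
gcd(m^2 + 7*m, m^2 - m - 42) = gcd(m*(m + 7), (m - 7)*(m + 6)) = 1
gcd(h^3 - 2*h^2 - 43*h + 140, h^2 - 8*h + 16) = h - 4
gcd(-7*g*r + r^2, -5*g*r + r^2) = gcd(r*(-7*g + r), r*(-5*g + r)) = r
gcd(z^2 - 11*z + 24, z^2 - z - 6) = z - 3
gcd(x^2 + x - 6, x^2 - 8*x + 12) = x - 2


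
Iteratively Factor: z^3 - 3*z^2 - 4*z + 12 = (z - 3)*(z^2 - 4) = (z - 3)*(z + 2)*(z - 2)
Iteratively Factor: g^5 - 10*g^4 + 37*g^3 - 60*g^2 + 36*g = (g - 2)*(g^4 - 8*g^3 + 21*g^2 - 18*g) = g*(g - 2)*(g^3 - 8*g^2 + 21*g - 18) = g*(g - 3)*(g - 2)*(g^2 - 5*g + 6) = g*(g - 3)^2*(g - 2)*(g - 2)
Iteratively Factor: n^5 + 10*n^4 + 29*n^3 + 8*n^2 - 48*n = (n)*(n^4 + 10*n^3 + 29*n^2 + 8*n - 48) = n*(n - 1)*(n^3 + 11*n^2 + 40*n + 48) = n*(n - 1)*(n + 4)*(n^2 + 7*n + 12) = n*(n - 1)*(n + 3)*(n + 4)*(n + 4)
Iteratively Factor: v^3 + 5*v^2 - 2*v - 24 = (v + 4)*(v^2 + v - 6) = (v + 3)*(v + 4)*(v - 2)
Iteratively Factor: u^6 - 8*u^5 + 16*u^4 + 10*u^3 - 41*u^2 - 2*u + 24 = (u + 1)*(u^5 - 9*u^4 + 25*u^3 - 15*u^2 - 26*u + 24) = (u - 4)*(u + 1)*(u^4 - 5*u^3 + 5*u^2 + 5*u - 6) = (u - 4)*(u - 1)*(u + 1)*(u^3 - 4*u^2 + u + 6) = (u - 4)*(u - 1)*(u + 1)^2*(u^2 - 5*u + 6) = (u - 4)*(u - 3)*(u - 1)*(u + 1)^2*(u - 2)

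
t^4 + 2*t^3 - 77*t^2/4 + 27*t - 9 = (t - 2)*(t - 3/2)*(t - 1/2)*(t + 6)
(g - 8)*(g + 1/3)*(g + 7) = g^3 - 2*g^2/3 - 169*g/3 - 56/3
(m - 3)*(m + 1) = m^2 - 2*m - 3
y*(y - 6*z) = y^2 - 6*y*z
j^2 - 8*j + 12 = (j - 6)*(j - 2)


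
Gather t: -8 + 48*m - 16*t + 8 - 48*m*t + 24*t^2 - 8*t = 48*m + 24*t^2 + t*(-48*m - 24)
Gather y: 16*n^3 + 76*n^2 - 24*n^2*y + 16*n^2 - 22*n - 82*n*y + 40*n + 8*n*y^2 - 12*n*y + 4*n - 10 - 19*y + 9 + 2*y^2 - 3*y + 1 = 16*n^3 + 92*n^2 + 22*n + y^2*(8*n + 2) + y*(-24*n^2 - 94*n - 22)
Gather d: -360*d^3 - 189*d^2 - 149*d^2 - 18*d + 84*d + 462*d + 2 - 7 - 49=-360*d^3 - 338*d^2 + 528*d - 54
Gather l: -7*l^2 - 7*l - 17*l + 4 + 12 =-7*l^2 - 24*l + 16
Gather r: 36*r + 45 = 36*r + 45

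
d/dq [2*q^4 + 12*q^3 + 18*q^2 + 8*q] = 8*q^3 + 36*q^2 + 36*q + 8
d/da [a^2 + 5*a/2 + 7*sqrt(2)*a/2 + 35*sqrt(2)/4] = 2*a + 5/2 + 7*sqrt(2)/2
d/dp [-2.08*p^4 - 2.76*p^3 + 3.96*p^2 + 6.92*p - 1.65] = -8.32*p^3 - 8.28*p^2 + 7.92*p + 6.92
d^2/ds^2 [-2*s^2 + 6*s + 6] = -4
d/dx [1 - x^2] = -2*x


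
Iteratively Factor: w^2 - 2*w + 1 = (w - 1)*(w - 1)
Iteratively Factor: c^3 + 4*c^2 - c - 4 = (c + 1)*(c^2 + 3*c - 4) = (c - 1)*(c + 1)*(c + 4)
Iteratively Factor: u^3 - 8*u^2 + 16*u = (u - 4)*(u^2 - 4*u) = u*(u - 4)*(u - 4)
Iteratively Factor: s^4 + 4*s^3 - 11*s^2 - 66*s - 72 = (s + 2)*(s^3 + 2*s^2 - 15*s - 36) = (s + 2)*(s + 3)*(s^2 - s - 12) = (s - 4)*(s + 2)*(s + 3)*(s + 3)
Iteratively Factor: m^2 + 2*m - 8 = (m + 4)*(m - 2)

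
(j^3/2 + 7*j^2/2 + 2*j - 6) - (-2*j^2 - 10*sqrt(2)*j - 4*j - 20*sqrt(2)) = j^3/2 + 11*j^2/2 + 6*j + 10*sqrt(2)*j - 6 + 20*sqrt(2)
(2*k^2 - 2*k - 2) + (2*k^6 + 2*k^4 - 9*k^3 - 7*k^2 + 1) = 2*k^6 + 2*k^4 - 9*k^3 - 5*k^2 - 2*k - 1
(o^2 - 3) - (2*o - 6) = o^2 - 2*o + 3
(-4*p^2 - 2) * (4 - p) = 4*p^3 - 16*p^2 + 2*p - 8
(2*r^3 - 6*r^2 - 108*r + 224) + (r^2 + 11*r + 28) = 2*r^3 - 5*r^2 - 97*r + 252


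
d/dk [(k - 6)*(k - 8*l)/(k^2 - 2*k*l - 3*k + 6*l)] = ((k - 6)*(k - 8*l)*(-2*k + 2*l + 3) + 2*(k - 4*l - 3)*(k^2 - 2*k*l - 3*k + 6*l))/(k^2 - 2*k*l - 3*k + 6*l)^2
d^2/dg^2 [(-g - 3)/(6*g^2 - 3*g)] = 2*(-4*g^3 - 36*g^2 + 18*g - 3)/(3*g^3*(8*g^3 - 12*g^2 + 6*g - 1))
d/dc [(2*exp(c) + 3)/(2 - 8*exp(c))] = 7*exp(c)/(4*exp(c) - 1)^2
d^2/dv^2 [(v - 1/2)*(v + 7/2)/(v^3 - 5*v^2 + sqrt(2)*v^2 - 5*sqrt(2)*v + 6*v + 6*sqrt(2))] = (4*v^6 + 36*v^5 - 294*v^4 + 96*sqrt(2)*v^4 - 408*sqrt(2)*v^3 + 692*v^3 - 837*v^2 + 243*sqrt(2)*v^2 + 408*v + 555*sqrt(2)*v - 222*sqrt(2) + 490)/(2*(v^9 - 15*v^8 + 3*sqrt(2)*v^8 - 45*sqrt(2)*v^7 + 99*v^7 - 395*v^6 + 281*sqrt(2)*v^6 - 945*sqrt(2)*v^5 + 1116*v^5 - 2370*v^4 + 1860*sqrt(2)*v^4 - 2230*sqrt(2)*v^3 + 3564*v^3 - 3240*v^2 + 1764*sqrt(2)*v^2 - 1080*sqrt(2)*v + 1296*v + 432*sqrt(2)))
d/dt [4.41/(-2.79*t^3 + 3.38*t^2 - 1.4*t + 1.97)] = (36.9117*t^2 - 29.8116*t + 6.174)/(2.79*t^3 - 3.38*t^2 + 1.4*t - 1.97)^2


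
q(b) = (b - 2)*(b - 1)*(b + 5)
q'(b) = (b - 2)*(b - 1) + (b - 2)*(b + 5) + (b - 1)*(b + 5) = 3*b^2 + 4*b - 13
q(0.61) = 3.04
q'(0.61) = -9.44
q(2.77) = 10.59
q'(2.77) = 21.10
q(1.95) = -0.33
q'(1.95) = 6.21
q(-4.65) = 13.15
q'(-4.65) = 33.27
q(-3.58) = 36.29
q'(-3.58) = 11.13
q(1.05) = -0.29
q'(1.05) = -5.49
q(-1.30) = 28.08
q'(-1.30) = -13.13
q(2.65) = 8.20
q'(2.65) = 18.67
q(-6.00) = -56.00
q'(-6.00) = 71.00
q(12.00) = 1870.00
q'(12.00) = 467.00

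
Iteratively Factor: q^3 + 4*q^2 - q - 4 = (q + 4)*(q^2 - 1) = (q - 1)*(q + 4)*(q + 1)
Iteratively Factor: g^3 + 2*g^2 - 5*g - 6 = (g + 1)*(g^2 + g - 6) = (g + 1)*(g + 3)*(g - 2)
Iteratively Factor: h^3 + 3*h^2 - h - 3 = (h - 1)*(h^2 + 4*h + 3) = (h - 1)*(h + 3)*(h + 1)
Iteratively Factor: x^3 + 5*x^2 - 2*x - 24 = (x - 2)*(x^2 + 7*x + 12) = (x - 2)*(x + 4)*(x + 3)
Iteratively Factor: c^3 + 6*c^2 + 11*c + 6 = (c + 3)*(c^2 + 3*c + 2) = (c + 1)*(c + 3)*(c + 2)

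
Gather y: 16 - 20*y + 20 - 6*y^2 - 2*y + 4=-6*y^2 - 22*y + 40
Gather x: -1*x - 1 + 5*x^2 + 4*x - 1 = 5*x^2 + 3*x - 2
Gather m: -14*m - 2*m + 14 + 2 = 16 - 16*m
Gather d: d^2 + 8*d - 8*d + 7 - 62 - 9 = d^2 - 64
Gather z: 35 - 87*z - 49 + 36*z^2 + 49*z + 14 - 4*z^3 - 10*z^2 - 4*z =-4*z^3 + 26*z^2 - 42*z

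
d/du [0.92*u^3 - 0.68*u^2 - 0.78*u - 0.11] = 2.76*u^2 - 1.36*u - 0.78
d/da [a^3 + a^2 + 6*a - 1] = 3*a^2 + 2*a + 6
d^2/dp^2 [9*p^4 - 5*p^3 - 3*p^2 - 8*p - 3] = 108*p^2 - 30*p - 6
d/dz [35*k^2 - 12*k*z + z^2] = -12*k + 2*z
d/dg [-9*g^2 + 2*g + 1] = 2 - 18*g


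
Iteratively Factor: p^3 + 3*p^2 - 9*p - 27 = (p - 3)*(p^2 + 6*p + 9) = (p - 3)*(p + 3)*(p + 3)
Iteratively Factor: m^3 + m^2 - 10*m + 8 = (m - 1)*(m^2 + 2*m - 8) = (m - 2)*(m - 1)*(m + 4)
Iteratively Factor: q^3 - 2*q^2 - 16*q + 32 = (q - 4)*(q^2 + 2*q - 8) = (q - 4)*(q - 2)*(q + 4)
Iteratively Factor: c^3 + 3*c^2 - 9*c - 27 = (c + 3)*(c^2 - 9) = (c - 3)*(c + 3)*(c + 3)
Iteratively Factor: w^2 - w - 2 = (w + 1)*(w - 2)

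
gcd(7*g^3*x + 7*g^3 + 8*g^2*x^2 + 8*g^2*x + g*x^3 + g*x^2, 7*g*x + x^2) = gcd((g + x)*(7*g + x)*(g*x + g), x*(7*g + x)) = 7*g + x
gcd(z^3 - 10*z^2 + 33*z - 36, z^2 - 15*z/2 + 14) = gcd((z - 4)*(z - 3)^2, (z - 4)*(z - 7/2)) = z - 4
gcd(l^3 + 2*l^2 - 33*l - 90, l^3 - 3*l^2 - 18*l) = l^2 - 3*l - 18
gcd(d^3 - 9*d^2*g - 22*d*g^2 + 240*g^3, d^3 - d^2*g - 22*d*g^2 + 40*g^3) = d + 5*g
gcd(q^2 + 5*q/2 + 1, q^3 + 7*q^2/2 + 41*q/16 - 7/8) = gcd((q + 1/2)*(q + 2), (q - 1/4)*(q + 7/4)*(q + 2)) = q + 2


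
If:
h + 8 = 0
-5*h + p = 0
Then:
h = -8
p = -40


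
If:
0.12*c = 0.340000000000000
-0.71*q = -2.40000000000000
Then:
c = 2.83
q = 3.38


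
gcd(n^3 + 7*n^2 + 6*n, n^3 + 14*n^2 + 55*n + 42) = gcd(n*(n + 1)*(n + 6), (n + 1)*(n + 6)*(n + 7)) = n^2 + 7*n + 6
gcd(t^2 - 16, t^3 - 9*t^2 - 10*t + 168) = t + 4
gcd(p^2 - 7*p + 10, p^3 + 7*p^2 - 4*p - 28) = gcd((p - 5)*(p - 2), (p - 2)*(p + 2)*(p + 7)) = p - 2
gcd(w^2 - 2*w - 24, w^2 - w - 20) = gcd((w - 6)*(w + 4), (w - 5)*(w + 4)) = w + 4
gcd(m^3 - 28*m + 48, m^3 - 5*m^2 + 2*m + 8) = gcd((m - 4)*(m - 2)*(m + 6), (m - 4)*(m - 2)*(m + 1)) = m^2 - 6*m + 8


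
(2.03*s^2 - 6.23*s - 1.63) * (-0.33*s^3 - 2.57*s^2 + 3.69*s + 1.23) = -0.6699*s^5 - 3.1612*s^4 + 24.0397*s^3 - 16.3027*s^2 - 13.6776*s - 2.0049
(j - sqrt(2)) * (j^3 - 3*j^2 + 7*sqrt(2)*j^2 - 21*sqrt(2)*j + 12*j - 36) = j^4 - 3*j^3 + 6*sqrt(2)*j^3 - 18*sqrt(2)*j^2 - 2*j^2 - 12*sqrt(2)*j + 6*j + 36*sqrt(2)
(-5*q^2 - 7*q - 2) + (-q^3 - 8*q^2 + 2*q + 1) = -q^3 - 13*q^2 - 5*q - 1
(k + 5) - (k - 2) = 7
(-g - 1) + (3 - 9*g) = 2 - 10*g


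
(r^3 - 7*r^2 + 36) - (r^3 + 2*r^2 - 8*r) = -9*r^2 + 8*r + 36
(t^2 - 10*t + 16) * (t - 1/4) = t^3 - 41*t^2/4 + 37*t/2 - 4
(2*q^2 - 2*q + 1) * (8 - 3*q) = -6*q^3 + 22*q^2 - 19*q + 8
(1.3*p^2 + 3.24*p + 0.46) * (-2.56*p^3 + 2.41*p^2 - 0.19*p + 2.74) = -3.328*p^5 - 5.1614*p^4 + 6.3838*p^3 + 4.055*p^2 + 8.7902*p + 1.2604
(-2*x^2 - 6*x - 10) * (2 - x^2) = 2*x^4 + 6*x^3 + 6*x^2 - 12*x - 20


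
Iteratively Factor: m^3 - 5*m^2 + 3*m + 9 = (m - 3)*(m^2 - 2*m - 3) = (m - 3)^2*(m + 1)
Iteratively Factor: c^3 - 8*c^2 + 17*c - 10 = (c - 1)*(c^2 - 7*c + 10) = (c - 5)*(c - 1)*(c - 2)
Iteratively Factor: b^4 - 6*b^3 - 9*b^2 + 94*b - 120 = (b - 2)*(b^3 - 4*b^2 - 17*b + 60) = (b - 3)*(b - 2)*(b^2 - b - 20) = (b - 5)*(b - 3)*(b - 2)*(b + 4)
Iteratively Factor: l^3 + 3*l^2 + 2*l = (l + 2)*(l^2 + l) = (l + 1)*(l + 2)*(l)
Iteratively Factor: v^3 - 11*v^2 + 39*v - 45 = (v - 3)*(v^2 - 8*v + 15) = (v - 3)^2*(v - 5)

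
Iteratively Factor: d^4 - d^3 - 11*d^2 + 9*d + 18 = (d + 3)*(d^3 - 4*d^2 + d + 6) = (d + 1)*(d + 3)*(d^2 - 5*d + 6) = (d - 2)*(d + 1)*(d + 3)*(d - 3)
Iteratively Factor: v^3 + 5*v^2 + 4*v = (v + 4)*(v^2 + v) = (v + 1)*(v + 4)*(v)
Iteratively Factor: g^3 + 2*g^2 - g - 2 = (g - 1)*(g^2 + 3*g + 2) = (g - 1)*(g + 2)*(g + 1)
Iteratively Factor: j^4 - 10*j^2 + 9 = (j + 3)*(j^3 - 3*j^2 - j + 3) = (j + 1)*(j + 3)*(j^2 - 4*j + 3) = (j - 1)*(j + 1)*(j + 3)*(j - 3)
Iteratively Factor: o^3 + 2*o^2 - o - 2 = (o + 2)*(o^2 - 1) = (o - 1)*(o + 2)*(o + 1)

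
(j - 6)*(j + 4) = j^2 - 2*j - 24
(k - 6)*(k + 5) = k^2 - k - 30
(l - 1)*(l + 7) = l^2 + 6*l - 7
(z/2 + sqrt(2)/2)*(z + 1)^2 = z^3/2 + sqrt(2)*z^2/2 + z^2 + z/2 + sqrt(2)*z + sqrt(2)/2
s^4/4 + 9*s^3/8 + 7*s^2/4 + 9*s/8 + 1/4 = (s/4 + 1/4)*(s + 1/2)*(s + 1)*(s + 2)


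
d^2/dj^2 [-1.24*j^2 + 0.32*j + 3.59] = -2.48000000000000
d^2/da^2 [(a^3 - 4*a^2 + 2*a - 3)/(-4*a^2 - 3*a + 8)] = 2*(-121*a^3 + 600*a^2 - 276*a + 331)/(64*a^6 + 144*a^5 - 276*a^4 - 549*a^3 + 552*a^2 + 576*a - 512)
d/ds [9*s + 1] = 9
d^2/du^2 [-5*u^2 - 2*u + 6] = -10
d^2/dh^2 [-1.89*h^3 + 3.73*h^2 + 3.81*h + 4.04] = 7.46 - 11.34*h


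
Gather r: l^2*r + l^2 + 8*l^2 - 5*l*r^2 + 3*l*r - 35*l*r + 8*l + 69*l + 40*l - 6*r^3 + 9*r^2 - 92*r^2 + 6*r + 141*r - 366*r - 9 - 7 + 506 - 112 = 9*l^2 + 117*l - 6*r^3 + r^2*(-5*l - 83) + r*(l^2 - 32*l - 219) + 378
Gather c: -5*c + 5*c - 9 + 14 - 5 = 0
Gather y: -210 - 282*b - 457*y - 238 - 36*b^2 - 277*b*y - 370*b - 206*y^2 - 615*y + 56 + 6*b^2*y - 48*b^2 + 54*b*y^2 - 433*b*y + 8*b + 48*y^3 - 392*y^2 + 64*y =-84*b^2 - 644*b + 48*y^3 + y^2*(54*b - 598) + y*(6*b^2 - 710*b - 1008) - 392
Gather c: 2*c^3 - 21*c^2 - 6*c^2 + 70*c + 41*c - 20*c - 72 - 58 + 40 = 2*c^3 - 27*c^2 + 91*c - 90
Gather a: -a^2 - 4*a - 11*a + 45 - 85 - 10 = -a^2 - 15*a - 50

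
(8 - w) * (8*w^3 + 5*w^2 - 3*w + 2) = -8*w^4 + 59*w^3 + 43*w^2 - 26*w + 16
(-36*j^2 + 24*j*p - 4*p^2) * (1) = -36*j^2 + 24*j*p - 4*p^2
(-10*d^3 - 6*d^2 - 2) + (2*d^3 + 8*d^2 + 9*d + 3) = -8*d^3 + 2*d^2 + 9*d + 1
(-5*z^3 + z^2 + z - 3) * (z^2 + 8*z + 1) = -5*z^5 - 39*z^4 + 4*z^3 + 6*z^2 - 23*z - 3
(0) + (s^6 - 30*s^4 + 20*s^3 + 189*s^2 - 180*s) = s^6 - 30*s^4 + 20*s^3 + 189*s^2 - 180*s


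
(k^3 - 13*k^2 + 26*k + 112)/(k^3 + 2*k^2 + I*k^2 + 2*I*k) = (k^2 - 15*k + 56)/(k*(k + I))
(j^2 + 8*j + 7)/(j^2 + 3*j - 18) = (j^2 + 8*j + 7)/(j^2 + 3*j - 18)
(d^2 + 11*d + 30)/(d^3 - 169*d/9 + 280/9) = 9*(d + 6)/(9*d^2 - 45*d + 56)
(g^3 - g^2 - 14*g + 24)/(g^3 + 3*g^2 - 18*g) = (g^2 + 2*g - 8)/(g*(g + 6))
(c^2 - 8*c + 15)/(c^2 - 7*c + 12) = (c - 5)/(c - 4)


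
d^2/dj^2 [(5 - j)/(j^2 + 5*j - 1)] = 2*(3*j*(j^2 + 5*j - 1) - (j - 5)*(2*j + 5)^2)/(j^2 + 5*j - 1)^3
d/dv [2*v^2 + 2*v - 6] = 4*v + 2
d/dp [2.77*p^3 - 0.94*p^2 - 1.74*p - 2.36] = 8.31*p^2 - 1.88*p - 1.74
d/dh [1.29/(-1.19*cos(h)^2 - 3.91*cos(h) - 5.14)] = -(3.0702*cos(h) + 5.0439)*sin(h)/(1.19*cos(h)^2 + 3.91*cos(h) + 5.14)^2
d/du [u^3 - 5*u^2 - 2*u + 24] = 3*u^2 - 10*u - 2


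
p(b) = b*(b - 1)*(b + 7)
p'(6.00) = 173.00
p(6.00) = 390.00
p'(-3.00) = -16.00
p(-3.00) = 48.00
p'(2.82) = 50.70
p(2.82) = 50.40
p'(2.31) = 36.73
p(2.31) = 28.17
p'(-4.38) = -2.01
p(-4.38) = 61.74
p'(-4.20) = -4.48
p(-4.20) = 61.15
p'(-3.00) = -16.00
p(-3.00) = 48.00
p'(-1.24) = -17.27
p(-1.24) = 16.00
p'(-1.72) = -18.76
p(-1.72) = 24.70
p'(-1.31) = -17.57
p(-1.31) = 17.22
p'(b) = b*(b - 1) + b*(b + 7) + (b - 1)*(b + 7) = 3*b^2 + 12*b - 7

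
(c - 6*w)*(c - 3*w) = c^2 - 9*c*w + 18*w^2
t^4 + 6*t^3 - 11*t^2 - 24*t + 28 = (t - 2)*(t - 1)*(t + 2)*(t + 7)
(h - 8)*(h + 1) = h^2 - 7*h - 8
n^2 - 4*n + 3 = (n - 3)*(n - 1)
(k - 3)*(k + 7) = k^2 + 4*k - 21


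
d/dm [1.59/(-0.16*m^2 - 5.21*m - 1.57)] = (0.5088*m + 8.2839)/(0.16*m^2 + 5.21*m + 1.57)^2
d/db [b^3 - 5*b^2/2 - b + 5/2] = 3*b^2 - 5*b - 1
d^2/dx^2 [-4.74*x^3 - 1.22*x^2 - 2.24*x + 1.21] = -28.44*x - 2.44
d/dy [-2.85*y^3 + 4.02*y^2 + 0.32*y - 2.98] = -8.55*y^2 + 8.04*y + 0.32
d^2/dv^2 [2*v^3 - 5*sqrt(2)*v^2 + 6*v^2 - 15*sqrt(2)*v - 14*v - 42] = 12*v - 10*sqrt(2) + 12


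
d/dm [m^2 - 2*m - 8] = 2*m - 2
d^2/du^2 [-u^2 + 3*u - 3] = -2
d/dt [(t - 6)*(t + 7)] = 2*t + 1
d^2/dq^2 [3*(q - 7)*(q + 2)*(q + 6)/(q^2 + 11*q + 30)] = 216/(q^3 + 15*q^2 + 75*q + 125)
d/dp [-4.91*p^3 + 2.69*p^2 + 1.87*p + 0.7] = -14.73*p^2 + 5.38*p + 1.87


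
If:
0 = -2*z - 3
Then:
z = -3/2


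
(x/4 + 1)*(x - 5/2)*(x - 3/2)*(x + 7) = x^4/4 + 7*x^3/4 - 49*x^2/16 - 283*x/16 + 105/4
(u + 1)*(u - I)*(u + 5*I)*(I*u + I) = I*u^4 - 4*u^3 + 2*I*u^3 - 8*u^2 + 6*I*u^2 - 4*u + 10*I*u + 5*I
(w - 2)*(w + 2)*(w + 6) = w^3 + 6*w^2 - 4*w - 24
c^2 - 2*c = c*(c - 2)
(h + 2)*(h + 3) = h^2 + 5*h + 6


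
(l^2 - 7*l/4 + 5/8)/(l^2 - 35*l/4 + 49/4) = (8*l^2 - 14*l + 5)/(2*(4*l^2 - 35*l + 49))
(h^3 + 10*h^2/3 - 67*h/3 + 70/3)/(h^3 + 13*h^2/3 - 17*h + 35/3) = (h - 2)/(h - 1)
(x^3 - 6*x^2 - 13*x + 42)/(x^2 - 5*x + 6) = (x^2 - 4*x - 21)/(x - 3)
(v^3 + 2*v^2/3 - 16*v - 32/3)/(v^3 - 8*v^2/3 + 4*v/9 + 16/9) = 3*(v^2 - 16)/(3*v^2 - 10*v + 8)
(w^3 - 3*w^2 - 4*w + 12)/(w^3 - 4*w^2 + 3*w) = (w^2 - 4)/(w*(w - 1))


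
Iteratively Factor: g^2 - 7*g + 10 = (g - 2)*(g - 5)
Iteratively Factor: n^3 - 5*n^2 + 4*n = (n - 1)*(n^2 - 4*n) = (n - 4)*(n - 1)*(n)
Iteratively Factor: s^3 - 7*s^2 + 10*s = (s - 2)*(s^2 - 5*s) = s*(s - 2)*(s - 5)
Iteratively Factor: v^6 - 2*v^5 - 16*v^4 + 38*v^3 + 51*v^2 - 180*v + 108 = (v - 2)*(v^5 - 16*v^3 + 6*v^2 + 63*v - 54) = (v - 2)^2*(v^4 + 2*v^3 - 12*v^2 - 18*v + 27) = (v - 2)^2*(v - 1)*(v^3 + 3*v^2 - 9*v - 27) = (v - 2)^2*(v - 1)*(v + 3)*(v^2 - 9) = (v - 2)^2*(v - 1)*(v + 3)^2*(v - 3)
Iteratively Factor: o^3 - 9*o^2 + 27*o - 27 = (o - 3)*(o^2 - 6*o + 9) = (o - 3)^2*(o - 3)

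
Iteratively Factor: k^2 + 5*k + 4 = (k + 1)*(k + 4)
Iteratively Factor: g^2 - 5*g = (g)*(g - 5)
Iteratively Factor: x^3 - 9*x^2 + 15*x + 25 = (x - 5)*(x^2 - 4*x - 5) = (x - 5)*(x + 1)*(x - 5)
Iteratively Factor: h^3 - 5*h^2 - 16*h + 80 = (h + 4)*(h^2 - 9*h + 20) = (h - 5)*(h + 4)*(h - 4)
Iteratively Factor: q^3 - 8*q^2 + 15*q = (q - 5)*(q^2 - 3*q) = q*(q - 5)*(q - 3)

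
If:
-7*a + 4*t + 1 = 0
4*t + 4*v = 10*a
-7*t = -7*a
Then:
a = 1/3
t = 1/3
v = 1/2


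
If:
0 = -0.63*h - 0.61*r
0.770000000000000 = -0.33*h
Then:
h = -2.33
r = 2.41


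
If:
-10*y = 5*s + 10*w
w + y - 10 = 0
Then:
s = -20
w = 10 - y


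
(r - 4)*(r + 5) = r^2 + r - 20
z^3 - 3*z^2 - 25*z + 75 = (z - 5)*(z - 3)*(z + 5)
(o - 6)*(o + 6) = o^2 - 36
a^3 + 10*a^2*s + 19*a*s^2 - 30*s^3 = (a - s)*(a + 5*s)*(a + 6*s)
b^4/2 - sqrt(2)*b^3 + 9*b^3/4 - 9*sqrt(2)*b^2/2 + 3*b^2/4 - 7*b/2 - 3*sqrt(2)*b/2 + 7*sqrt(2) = (b/2 + 1)*(b - 1)*(b + 7/2)*(b - 2*sqrt(2))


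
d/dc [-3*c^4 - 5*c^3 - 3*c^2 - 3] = 3*c*(-4*c^2 - 5*c - 2)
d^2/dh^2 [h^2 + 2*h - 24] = 2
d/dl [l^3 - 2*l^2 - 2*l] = 3*l^2 - 4*l - 2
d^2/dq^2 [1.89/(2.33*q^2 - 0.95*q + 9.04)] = (-20.521242*q^2 + 8.36703*q + 1.89*(4.66*q - 0.95)*(9.32*q - 1.9) - 79.618896)/(2.33*q^2 - 0.95*q + 9.04)^3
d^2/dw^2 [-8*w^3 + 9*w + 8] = -48*w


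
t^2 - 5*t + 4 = (t - 4)*(t - 1)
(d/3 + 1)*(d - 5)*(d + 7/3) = d^3/3 + d^2/9 - 59*d/9 - 35/3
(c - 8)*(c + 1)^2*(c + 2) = c^4 - 4*c^3 - 27*c^2 - 38*c - 16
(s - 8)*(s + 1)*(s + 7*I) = s^3 - 7*s^2 + 7*I*s^2 - 8*s - 49*I*s - 56*I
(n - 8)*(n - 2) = n^2 - 10*n + 16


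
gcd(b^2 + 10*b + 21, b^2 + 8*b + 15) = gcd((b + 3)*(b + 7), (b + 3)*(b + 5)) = b + 3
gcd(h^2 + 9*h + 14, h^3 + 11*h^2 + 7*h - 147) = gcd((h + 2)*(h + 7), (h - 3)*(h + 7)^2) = h + 7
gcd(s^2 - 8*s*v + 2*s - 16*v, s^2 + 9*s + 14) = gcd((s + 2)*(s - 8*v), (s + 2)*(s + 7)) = s + 2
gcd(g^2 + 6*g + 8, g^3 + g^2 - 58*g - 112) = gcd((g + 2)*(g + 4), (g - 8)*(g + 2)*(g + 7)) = g + 2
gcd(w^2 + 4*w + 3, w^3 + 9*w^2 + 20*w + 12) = w + 1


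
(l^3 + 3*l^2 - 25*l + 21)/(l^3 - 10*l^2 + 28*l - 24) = (l^3 + 3*l^2 - 25*l + 21)/(l^3 - 10*l^2 + 28*l - 24)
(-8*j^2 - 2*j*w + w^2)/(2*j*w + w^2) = (-4*j + w)/w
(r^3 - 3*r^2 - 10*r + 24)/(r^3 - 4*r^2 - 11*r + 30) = (r - 4)/(r - 5)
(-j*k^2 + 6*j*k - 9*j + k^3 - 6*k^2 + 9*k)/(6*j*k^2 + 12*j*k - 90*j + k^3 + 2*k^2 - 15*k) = (-j*k + 3*j + k^2 - 3*k)/(6*j*k + 30*j + k^2 + 5*k)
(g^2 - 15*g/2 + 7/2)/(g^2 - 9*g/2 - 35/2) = (2*g - 1)/(2*g + 5)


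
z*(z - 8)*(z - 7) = z^3 - 15*z^2 + 56*z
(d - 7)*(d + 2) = d^2 - 5*d - 14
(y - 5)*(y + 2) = y^2 - 3*y - 10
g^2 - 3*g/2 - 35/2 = (g - 5)*(g + 7/2)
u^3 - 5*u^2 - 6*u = u*(u - 6)*(u + 1)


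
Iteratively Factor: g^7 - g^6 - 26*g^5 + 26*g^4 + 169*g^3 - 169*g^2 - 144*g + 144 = (g - 4)*(g^6 + 3*g^5 - 14*g^4 - 30*g^3 + 49*g^2 + 27*g - 36) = (g - 4)*(g - 1)*(g^5 + 4*g^4 - 10*g^3 - 40*g^2 + 9*g + 36) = (g - 4)*(g - 1)*(g + 3)*(g^4 + g^3 - 13*g^2 - g + 12) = (g - 4)*(g - 1)*(g + 1)*(g + 3)*(g^3 - 13*g + 12) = (g - 4)*(g - 3)*(g - 1)*(g + 1)*(g + 3)*(g^2 + 3*g - 4) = (g - 4)*(g - 3)*(g - 1)*(g + 1)*(g + 3)*(g + 4)*(g - 1)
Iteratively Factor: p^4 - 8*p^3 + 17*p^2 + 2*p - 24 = (p - 3)*(p^3 - 5*p^2 + 2*p + 8) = (p - 4)*(p - 3)*(p^2 - p - 2) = (p - 4)*(p - 3)*(p + 1)*(p - 2)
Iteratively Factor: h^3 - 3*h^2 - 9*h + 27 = (h - 3)*(h^2 - 9) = (h - 3)^2*(h + 3)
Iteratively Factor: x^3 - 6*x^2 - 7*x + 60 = (x + 3)*(x^2 - 9*x + 20) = (x - 4)*(x + 3)*(x - 5)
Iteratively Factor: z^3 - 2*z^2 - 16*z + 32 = (z - 4)*(z^2 + 2*z - 8) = (z - 4)*(z + 4)*(z - 2)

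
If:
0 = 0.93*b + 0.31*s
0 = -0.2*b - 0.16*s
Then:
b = 0.00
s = 0.00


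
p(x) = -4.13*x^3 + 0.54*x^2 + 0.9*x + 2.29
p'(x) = -12.39*x^2 + 1.08*x + 0.9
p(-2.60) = 76.19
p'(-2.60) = -85.66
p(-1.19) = 8.94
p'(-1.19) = -17.93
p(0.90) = 0.53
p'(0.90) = -8.16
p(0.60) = 2.13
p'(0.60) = -2.91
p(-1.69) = 22.25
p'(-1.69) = -36.31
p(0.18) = 2.45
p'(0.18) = 0.69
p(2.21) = -37.66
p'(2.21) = -57.23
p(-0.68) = 3.23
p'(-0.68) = -5.56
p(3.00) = -101.66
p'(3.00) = -107.37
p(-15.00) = 14049.04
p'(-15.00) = -2803.05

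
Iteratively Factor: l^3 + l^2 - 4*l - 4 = (l + 1)*(l^2 - 4) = (l - 2)*(l + 1)*(l + 2)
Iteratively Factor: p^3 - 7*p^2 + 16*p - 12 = (p - 2)*(p^2 - 5*p + 6) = (p - 3)*(p - 2)*(p - 2)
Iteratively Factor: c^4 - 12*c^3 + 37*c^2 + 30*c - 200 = (c - 4)*(c^3 - 8*c^2 + 5*c + 50) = (c - 4)*(c + 2)*(c^2 - 10*c + 25) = (c - 5)*(c - 4)*(c + 2)*(c - 5)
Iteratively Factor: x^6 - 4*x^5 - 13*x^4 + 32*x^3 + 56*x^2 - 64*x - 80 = (x - 5)*(x^5 + x^4 - 8*x^3 - 8*x^2 + 16*x + 16) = (x - 5)*(x - 2)*(x^4 + 3*x^3 - 2*x^2 - 12*x - 8) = (x - 5)*(x - 2)*(x + 2)*(x^3 + x^2 - 4*x - 4) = (x - 5)*(x - 2)*(x + 2)^2*(x^2 - x - 2) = (x - 5)*(x - 2)*(x + 1)*(x + 2)^2*(x - 2)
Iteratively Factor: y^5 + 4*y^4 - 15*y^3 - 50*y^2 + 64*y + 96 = (y - 3)*(y^4 + 7*y^3 + 6*y^2 - 32*y - 32) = (y - 3)*(y + 4)*(y^3 + 3*y^2 - 6*y - 8) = (y - 3)*(y - 2)*(y + 4)*(y^2 + 5*y + 4) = (y - 3)*(y - 2)*(y + 4)^2*(y + 1)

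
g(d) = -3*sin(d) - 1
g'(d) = -3*cos(d)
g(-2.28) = 1.28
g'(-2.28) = 1.95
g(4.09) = 1.44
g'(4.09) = 1.75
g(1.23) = -3.83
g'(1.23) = -1.00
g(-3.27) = -1.38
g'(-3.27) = 2.98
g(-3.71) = -2.61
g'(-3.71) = 2.53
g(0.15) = -1.45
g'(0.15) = -2.97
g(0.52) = -2.49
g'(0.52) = -2.60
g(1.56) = -4.00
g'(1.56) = -0.03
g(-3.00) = -0.58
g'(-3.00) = 2.97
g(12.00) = 0.61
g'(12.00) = -2.53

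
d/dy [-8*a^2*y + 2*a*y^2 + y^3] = -8*a^2 + 4*a*y + 3*y^2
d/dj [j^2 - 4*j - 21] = 2*j - 4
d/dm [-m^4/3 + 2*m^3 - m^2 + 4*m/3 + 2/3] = -4*m^3/3 + 6*m^2 - 2*m + 4/3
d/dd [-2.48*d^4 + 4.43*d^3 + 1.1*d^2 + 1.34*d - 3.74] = -9.92*d^3 + 13.29*d^2 + 2.2*d + 1.34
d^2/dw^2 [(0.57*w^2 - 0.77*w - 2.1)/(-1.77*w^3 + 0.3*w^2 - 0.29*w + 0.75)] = (-3.571506*w^6 + 14.473998*w^5 + 78.251346*w^4 - 29.186112*w^3 + 20.63718*w^2 + 14.5908*w - 0.89808)/(5.545233*w^9 - 2.81961*w^8 + 3.203523*w^7 - 7.999965*w^6 + 2.914371*w^5 - 2.58804*w^4 + 3.402764*w^3 - 0.695475*w^2 + 0.489375*w - 0.421875)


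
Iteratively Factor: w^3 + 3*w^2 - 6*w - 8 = (w - 2)*(w^2 + 5*w + 4) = (w - 2)*(w + 4)*(w + 1)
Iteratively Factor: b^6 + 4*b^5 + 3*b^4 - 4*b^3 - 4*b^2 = (b + 1)*(b^5 + 3*b^4 - 4*b^2) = b*(b + 1)*(b^4 + 3*b^3 - 4*b) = b*(b + 1)*(b + 2)*(b^3 + b^2 - 2*b) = b*(b - 1)*(b + 1)*(b + 2)*(b^2 + 2*b) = b*(b - 1)*(b + 1)*(b + 2)^2*(b)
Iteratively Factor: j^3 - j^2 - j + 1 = (j + 1)*(j^2 - 2*j + 1) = (j - 1)*(j + 1)*(j - 1)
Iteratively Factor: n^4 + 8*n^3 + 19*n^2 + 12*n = (n + 3)*(n^3 + 5*n^2 + 4*n) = n*(n + 3)*(n^2 + 5*n + 4) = n*(n + 1)*(n + 3)*(n + 4)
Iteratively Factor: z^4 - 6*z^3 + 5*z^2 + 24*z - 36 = (z - 2)*(z^3 - 4*z^2 - 3*z + 18) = (z - 2)*(z + 2)*(z^2 - 6*z + 9) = (z - 3)*(z - 2)*(z + 2)*(z - 3)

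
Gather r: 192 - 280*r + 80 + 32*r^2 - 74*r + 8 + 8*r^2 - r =40*r^2 - 355*r + 280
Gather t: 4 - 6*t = 4 - 6*t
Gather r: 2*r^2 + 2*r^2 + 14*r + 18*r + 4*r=4*r^2 + 36*r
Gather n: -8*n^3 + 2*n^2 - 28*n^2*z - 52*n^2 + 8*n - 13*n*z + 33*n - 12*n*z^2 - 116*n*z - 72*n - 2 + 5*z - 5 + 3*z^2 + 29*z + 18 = -8*n^3 + n^2*(-28*z - 50) + n*(-12*z^2 - 129*z - 31) + 3*z^2 + 34*z + 11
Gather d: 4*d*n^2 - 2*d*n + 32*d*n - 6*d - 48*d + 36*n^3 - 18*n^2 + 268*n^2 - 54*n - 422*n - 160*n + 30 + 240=d*(4*n^2 + 30*n - 54) + 36*n^3 + 250*n^2 - 636*n + 270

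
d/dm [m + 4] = 1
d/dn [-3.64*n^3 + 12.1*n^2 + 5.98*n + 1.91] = -10.92*n^2 + 24.2*n + 5.98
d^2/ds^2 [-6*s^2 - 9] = -12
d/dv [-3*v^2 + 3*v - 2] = 3 - 6*v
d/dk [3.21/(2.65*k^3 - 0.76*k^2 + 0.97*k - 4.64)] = (-25.5195*k^2 + 4.8792*k - 3.1137)/(2.65*k^3 - 0.76*k^2 + 0.97*k - 4.64)^2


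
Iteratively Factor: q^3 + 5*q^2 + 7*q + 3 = (q + 1)*(q^2 + 4*q + 3) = (q + 1)^2*(q + 3)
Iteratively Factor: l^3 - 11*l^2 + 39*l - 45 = (l - 3)*(l^2 - 8*l + 15) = (l - 3)^2*(l - 5)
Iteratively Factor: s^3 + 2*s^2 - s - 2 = (s + 2)*(s^2 - 1) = (s + 1)*(s + 2)*(s - 1)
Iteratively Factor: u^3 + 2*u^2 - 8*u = (u + 4)*(u^2 - 2*u) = u*(u + 4)*(u - 2)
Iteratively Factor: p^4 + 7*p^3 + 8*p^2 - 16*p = (p + 4)*(p^3 + 3*p^2 - 4*p) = (p - 1)*(p + 4)*(p^2 + 4*p) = (p - 1)*(p + 4)^2*(p)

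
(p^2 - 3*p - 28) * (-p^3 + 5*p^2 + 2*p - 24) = -p^5 + 8*p^4 + 15*p^3 - 170*p^2 + 16*p + 672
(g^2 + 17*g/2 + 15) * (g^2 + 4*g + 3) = g^4 + 25*g^3/2 + 52*g^2 + 171*g/2 + 45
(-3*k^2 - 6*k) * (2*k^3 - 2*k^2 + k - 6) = -6*k^5 - 6*k^4 + 9*k^3 + 12*k^2 + 36*k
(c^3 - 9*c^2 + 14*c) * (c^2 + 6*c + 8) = c^5 - 3*c^4 - 32*c^3 + 12*c^2 + 112*c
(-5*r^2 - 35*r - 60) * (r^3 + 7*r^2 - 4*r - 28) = -5*r^5 - 70*r^4 - 285*r^3 - 140*r^2 + 1220*r + 1680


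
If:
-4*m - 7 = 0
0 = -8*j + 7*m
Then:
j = -49/32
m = -7/4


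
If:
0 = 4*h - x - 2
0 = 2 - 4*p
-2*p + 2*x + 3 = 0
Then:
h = 1/4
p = 1/2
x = -1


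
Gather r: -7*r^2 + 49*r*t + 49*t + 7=-7*r^2 + 49*r*t + 49*t + 7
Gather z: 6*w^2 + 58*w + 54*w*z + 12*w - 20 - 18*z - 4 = 6*w^2 + 70*w + z*(54*w - 18) - 24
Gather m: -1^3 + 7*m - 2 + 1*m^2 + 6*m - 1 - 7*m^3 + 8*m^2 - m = -7*m^3 + 9*m^2 + 12*m - 4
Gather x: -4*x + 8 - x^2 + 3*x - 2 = -x^2 - x + 6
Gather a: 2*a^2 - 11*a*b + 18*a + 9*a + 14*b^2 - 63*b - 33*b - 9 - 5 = 2*a^2 + a*(27 - 11*b) + 14*b^2 - 96*b - 14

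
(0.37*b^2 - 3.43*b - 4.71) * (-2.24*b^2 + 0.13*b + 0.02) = -0.8288*b^4 + 7.7313*b^3 + 10.1119*b^2 - 0.6809*b - 0.0942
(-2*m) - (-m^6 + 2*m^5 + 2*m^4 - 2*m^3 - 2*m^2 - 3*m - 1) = m^6 - 2*m^5 - 2*m^4 + 2*m^3 + 2*m^2 + m + 1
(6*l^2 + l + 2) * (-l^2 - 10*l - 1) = -6*l^4 - 61*l^3 - 18*l^2 - 21*l - 2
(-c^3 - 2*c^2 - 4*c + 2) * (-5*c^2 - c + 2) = 5*c^5 + 11*c^4 + 20*c^3 - 10*c^2 - 10*c + 4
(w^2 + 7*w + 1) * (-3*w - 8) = -3*w^3 - 29*w^2 - 59*w - 8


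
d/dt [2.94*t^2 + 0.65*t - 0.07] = 5.88*t + 0.65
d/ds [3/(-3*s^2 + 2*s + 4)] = 6*(3*s - 1)/(-3*s^2 + 2*s + 4)^2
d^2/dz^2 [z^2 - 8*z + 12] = 2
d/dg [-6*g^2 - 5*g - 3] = -12*g - 5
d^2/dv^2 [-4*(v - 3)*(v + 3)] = -8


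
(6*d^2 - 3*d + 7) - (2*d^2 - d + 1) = 4*d^2 - 2*d + 6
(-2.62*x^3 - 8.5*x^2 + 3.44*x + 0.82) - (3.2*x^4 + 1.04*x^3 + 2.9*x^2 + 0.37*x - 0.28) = -3.2*x^4 - 3.66*x^3 - 11.4*x^2 + 3.07*x + 1.1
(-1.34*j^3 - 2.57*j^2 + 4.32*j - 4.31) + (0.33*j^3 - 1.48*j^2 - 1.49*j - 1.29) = -1.01*j^3 - 4.05*j^2 + 2.83*j - 5.6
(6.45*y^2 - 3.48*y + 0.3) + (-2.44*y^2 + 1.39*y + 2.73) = 4.01*y^2 - 2.09*y + 3.03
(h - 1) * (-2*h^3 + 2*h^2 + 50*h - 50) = -2*h^4 + 4*h^3 + 48*h^2 - 100*h + 50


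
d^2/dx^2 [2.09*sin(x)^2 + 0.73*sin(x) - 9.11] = -0.73*sin(x) + 4.18*cos(2*x)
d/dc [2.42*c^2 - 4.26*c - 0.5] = 4.84*c - 4.26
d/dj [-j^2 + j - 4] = 1 - 2*j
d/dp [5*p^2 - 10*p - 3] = 10*p - 10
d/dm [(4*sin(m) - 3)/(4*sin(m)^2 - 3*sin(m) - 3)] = (-16*sin(m)^2 + 24*sin(m) - 21)*cos(m)/(4*sin(m)^2 - 3*sin(m) - 3)^2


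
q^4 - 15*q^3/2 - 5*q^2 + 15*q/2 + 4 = (q - 8)*(q - 1)*(q + 1/2)*(q + 1)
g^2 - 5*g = g*(g - 5)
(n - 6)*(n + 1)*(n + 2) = n^3 - 3*n^2 - 16*n - 12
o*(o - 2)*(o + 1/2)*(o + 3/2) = o^4 - 13*o^2/4 - 3*o/2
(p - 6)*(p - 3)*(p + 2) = p^3 - 7*p^2 + 36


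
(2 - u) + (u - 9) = -7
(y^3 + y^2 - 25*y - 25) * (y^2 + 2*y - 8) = y^5 + 3*y^4 - 31*y^3 - 83*y^2 + 150*y + 200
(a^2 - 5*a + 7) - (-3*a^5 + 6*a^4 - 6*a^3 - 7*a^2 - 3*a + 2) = 3*a^5 - 6*a^4 + 6*a^3 + 8*a^2 - 2*a + 5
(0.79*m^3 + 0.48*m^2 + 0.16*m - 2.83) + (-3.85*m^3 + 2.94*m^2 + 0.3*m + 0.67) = -3.06*m^3 + 3.42*m^2 + 0.46*m - 2.16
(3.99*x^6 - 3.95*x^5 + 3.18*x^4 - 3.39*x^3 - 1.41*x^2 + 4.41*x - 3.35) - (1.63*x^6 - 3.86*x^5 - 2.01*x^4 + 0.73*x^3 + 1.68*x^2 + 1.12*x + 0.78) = 2.36*x^6 - 0.0900000000000003*x^5 + 5.19*x^4 - 4.12*x^3 - 3.09*x^2 + 3.29*x - 4.13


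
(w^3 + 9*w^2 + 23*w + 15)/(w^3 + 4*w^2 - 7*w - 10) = (w + 3)/(w - 2)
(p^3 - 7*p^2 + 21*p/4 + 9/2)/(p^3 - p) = (4*p^3 - 28*p^2 + 21*p + 18)/(4*p*(p^2 - 1))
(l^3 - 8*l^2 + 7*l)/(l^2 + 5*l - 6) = l*(l - 7)/(l + 6)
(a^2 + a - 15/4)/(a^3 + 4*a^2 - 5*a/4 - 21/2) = (2*a + 5)/(2*a^2 + 11*a + 14)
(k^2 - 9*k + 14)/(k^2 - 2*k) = (k - 7)/k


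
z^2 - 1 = (z - 1)*(z + 1)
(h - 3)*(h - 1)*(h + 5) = h^3 + h^2 - 17*h + 15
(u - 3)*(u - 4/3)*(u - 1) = u^3 - 16*u^2/3 + 25*u/3 - 4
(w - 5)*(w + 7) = w^2 + 2*w - 35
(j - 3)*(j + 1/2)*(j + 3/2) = j^3 - j^2 - 21*j/4 - 9/4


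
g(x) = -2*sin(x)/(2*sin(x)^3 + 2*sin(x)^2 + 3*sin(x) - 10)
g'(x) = -2*(-6*sin(x)^2*cos(x) - 4*sin(x)*cos(x) - 3*cos(x))*sin(x)/(2*sin(x)^3 + 2*sin(x)^2 + 3*sin(x) - 10)^2 - 2*cos(x)/(2*sin(x)^3 + 2*sin(x)^2 + 3*sin(x) - 10) = 4*(2*sin(x)^3 + sin(x)^2 + 5)*cos(x)/(2*sin(x)^3 + 2*sin(x)^2 + 3*sin(x) - 10)^2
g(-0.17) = -0.03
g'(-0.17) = 0.18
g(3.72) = -0.10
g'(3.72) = -0.13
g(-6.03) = 0.06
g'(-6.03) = 0.24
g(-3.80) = 0.18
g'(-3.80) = -0.38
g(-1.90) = -0.15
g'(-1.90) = -0.03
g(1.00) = 0.35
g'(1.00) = 0.63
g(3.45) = -0.06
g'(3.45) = -0.17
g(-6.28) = 0.00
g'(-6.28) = 0.20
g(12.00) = -0.09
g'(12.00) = 0.13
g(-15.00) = -0.11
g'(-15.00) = -0.11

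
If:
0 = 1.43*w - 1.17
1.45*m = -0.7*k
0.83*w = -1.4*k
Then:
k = -0.49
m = 0.23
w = 0.82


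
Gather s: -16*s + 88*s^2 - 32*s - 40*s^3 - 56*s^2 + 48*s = -40*s^3 + 32*s^2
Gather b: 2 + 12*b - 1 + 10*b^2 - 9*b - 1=10*b^2 + 3*b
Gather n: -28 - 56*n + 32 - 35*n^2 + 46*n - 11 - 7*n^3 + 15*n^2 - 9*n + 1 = -7*n^3 - 20*n^2 - 19*n - 6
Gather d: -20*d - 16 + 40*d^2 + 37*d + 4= 40*d^2 + 17*d - 12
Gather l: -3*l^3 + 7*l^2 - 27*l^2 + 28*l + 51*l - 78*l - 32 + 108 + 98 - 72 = -3*l^3 - 20*l^2 + l + 102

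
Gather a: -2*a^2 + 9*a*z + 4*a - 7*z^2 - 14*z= -2*a^2 + a*(9*z + 4) - 7*z^2 - 14*z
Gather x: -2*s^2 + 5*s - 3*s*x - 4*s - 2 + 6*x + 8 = -2*s^2 + s + x*(6 - 3*s) + 6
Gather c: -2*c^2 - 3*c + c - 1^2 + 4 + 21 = -2*c^2 - 2*c + 24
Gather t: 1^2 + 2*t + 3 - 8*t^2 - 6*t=-8*t^2 - 4*t + 4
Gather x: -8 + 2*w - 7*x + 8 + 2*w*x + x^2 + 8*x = 2*w + x^2 + x*(2*w + 1)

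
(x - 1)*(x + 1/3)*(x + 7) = x^3 + 19*x^2/3 - 5*x - 7/3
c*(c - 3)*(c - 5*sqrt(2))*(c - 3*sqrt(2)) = c^4 - 8*sqrt(2)*c^3 - 3*c^3 + 30*c^2 + 24*sqrt(2)*c^2 - 90*c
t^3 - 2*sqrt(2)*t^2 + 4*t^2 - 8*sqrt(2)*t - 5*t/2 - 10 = (t + 4)*(t - 5*sqrt(2)/2)*(t + sqrt(2)/2)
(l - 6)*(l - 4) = l^2 - 10*l + 24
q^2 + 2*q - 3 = (q - 1)*(q + 3)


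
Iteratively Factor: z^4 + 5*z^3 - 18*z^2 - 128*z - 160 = (z + 4)*(z^3 + z^2 - 22*z - 40) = (z - 5)*(z + 4)*(z^2 + 6*z + 8) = (z - 5)*(z + 4)^2*(z + 2)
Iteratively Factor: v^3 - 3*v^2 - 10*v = (v + 2)*(v^2 - 5*v) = v*(v + 2)*(v - 5)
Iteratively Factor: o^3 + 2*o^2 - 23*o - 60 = (o + 4)*(o^2 - 2*o - 15) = (o - 5)*(o + 4)*(o + 3)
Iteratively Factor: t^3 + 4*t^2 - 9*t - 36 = (t + 3)*(t^2 + t - 12) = (t - 3)*(t + 3)*(t + 4)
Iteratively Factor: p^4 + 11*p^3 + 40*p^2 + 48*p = (p + 4)*(p^3 + 7*p^2 + 12*p) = p*(p + 4)*(p^2 + 7*p + 12) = p*(p + 3)*(p + 4)*(p + 4)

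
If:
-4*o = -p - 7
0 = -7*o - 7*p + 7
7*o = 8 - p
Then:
No Solution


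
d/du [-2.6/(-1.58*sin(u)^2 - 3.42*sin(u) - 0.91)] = -(8.216*sin(u) + 8.892)*cos(u)/(1.58*sin(u)^2 + 3.42*sin(u) + 0.91)^2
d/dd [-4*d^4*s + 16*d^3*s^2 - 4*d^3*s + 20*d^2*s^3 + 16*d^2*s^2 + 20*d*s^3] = 4*s*(-4*d^3 + 12*d^2*s - 3*d^2 + 10*d*s^2 + 8*d*s + 5*s^2)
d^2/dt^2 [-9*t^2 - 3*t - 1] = -18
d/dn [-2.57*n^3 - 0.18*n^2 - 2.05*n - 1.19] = -7.71*n^2 - 0.36*n - 2.05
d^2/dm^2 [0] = 0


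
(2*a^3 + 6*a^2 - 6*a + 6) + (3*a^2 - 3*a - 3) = 2*a^3 + 9*a^2 - 9*a + 3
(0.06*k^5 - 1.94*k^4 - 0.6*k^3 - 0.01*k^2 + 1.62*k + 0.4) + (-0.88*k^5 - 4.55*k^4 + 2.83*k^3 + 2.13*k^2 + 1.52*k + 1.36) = -0.82*k^5 - 6.49*k^4 + 2.23*k^3 + 2.12*k^2 + 3.14*k + 1.76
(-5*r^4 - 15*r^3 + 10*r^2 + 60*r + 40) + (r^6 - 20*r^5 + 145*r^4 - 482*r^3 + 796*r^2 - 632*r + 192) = r^6 - 20*r^5 + 140*r^4 - 497*r^3 + 806*r^2 - 572*r + 232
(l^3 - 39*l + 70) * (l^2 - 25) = l^5 - 64*l^3 + 70*l^2 + 975*l - 1750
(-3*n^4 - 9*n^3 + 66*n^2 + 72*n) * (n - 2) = -3*n^5 - 3*n^4 + 84*n^3 - 60*n^2 - 144*n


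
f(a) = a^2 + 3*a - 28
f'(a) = 2*a + 3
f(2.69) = -12.69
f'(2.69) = 8.38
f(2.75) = -12.19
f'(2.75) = 8.50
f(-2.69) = -28.83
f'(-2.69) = -2.38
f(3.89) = -1.20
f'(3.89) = 10.78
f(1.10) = -23.49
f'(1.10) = 5.20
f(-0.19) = -28.53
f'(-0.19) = 2.62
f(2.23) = -16.34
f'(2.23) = 7.46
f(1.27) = -22.58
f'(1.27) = 5.54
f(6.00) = 26.00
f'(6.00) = 15.00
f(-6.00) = -10.00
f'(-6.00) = -9.00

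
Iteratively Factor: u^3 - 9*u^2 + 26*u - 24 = (u - 3)*(u^2 - 6*u + 8) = (u - 4)*(u - 3)*(u - 2)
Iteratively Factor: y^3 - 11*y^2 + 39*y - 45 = (y - 5)*(y^2 - 6*y + 9) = (y - 5)*(y - 3)*(y - 3)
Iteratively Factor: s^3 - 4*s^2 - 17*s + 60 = (s - 3)*(s^2 - s - 20) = (s - 5)*(s - 3)*(s + 4)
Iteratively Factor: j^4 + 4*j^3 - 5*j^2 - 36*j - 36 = (j + 2)*(j^3 + 2*j^2 - 9*j - 18) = (j + 2)*(j + 3)*(j^2 - j - 6) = (j + 2)^2*(j + 3)*(j - 3)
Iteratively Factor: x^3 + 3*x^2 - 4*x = (x - 1)*(x^2 + 4*x) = x*(x - 1)*(x + 4)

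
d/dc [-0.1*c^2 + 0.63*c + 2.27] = 0.63 - 0.2*c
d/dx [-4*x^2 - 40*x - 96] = -8*x - 40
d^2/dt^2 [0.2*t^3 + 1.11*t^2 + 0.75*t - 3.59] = 1.2*t + 2.22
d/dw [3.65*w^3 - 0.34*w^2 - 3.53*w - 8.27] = 10.95*w^2 - 0.68*w - 3.53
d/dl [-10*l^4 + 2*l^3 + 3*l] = -40*l^3 + 6*l^2 + 3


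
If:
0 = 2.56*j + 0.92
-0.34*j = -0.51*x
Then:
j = -0.36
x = -0.24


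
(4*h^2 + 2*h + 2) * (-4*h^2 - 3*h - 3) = -16*h^4 - 20*h^3 - 26*h^2 - 12*h - 6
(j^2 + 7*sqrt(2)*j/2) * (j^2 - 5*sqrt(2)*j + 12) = j^4 - 3*sqrt(2)*j^3/2 - 23*j^2 + 42*sqrt(2)*j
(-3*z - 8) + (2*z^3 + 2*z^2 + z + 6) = 2*z^3 + 2*z^2 - 2*z - 2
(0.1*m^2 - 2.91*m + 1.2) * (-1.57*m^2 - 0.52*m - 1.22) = -0.157*m^4 + 4.5167*m^3 - 0.4928*m^2 + 2.9262*m - 1.464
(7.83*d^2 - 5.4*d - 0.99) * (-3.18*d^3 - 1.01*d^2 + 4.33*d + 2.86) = -24.8994*d^5 + 9.2637*d^4 + 42.5061*d^3 + 0.0116999999999976*d^2 - 19.7307*d - 2.8314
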